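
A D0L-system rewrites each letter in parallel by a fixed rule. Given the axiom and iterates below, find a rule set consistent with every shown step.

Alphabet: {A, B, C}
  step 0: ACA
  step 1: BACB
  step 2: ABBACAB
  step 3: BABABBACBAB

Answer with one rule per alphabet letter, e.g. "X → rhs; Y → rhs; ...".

  step 2 ⇒ step 3: ABBACAB ⇒ B·AB·AB·B·AC·B·AB
    A ↦ B
    B ↦ AB
    C ↦ AC

A->B, B->AB, C->AC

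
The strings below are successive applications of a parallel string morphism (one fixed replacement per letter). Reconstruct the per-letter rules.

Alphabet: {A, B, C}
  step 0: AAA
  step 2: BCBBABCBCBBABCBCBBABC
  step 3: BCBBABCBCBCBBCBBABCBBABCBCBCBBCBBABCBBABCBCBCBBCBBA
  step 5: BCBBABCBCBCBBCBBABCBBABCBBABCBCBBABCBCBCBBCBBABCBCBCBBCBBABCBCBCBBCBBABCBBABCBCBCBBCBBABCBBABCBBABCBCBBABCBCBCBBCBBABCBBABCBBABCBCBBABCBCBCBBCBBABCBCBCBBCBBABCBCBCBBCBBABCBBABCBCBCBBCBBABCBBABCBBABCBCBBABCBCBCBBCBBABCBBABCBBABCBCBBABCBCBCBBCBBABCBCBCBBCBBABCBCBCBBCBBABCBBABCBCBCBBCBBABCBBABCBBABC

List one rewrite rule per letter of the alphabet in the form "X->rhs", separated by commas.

A->BCB, B->BC, C->BBA

  step 2 ⇒ step 3: BCBBABCBCBBABCBCBBABC ⇒ BC·BBA·BC·BC·BCB·BC·BBA·BC·BBA·BC·BC·BCB·BC·BBA·BC·BBA·BC·BC·BCB·BC·BBA
    A ↦ BCB
    B ↦ BC
    C ↦ BBA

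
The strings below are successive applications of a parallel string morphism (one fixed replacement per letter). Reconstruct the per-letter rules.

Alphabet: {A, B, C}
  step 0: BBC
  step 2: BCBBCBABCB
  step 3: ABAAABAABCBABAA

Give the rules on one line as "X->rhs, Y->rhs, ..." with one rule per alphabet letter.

  step 2 ⇒ step 3: BCBBCBABCB ⇒ A·BA·A·A·BA·A·BCB·A·BA·A
    A ↦ BCB
    B ↦ A
    C ↦ BA

A->BCB, B->A, C->BA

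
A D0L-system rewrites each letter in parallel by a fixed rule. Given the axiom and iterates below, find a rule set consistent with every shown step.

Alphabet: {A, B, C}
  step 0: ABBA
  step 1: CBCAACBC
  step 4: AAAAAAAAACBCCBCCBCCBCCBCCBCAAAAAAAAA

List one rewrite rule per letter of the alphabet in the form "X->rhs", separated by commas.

A->CBC, B->A, C->A

  step 0 ⇒ step 1: ABBA ⇒ CBC·A·A·CBC
    A ↦ CBC
    B ↦ A
    C ↦ A  (constrained at step 1)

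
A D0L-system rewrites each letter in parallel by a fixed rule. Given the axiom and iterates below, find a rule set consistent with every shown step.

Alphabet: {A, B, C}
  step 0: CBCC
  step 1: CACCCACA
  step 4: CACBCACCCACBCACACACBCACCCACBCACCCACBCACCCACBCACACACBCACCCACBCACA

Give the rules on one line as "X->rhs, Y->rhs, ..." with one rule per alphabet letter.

A->CB, B->CC, C->CA

  step 0 ⇒ step 1: CBCC ⇒ CA·CC·CA·CA
    B ↦ CC
    C ↦ CA
    A ↦ CB  (constrained at step 1)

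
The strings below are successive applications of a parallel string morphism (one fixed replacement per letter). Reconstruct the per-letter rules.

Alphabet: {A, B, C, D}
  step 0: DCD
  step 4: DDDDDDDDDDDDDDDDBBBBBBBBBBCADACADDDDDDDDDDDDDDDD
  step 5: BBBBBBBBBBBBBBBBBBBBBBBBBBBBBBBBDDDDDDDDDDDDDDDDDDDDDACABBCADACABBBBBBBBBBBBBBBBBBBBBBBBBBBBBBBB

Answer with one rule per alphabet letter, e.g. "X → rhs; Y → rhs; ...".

  step 4 ⇒ step 5: DDDDDDDDDDDDDDDDBBBBBBBBBBCADACADDDDDDDDDDDDDDDD ⇒ BB·BB·BB·BB·BB·BB·BB·BB·BB·BB·BB·BB·BB·BB·BB·BB·DD·DD·DD·DD·DD·DD·DD·DD·DD·DD·DA·CA·BB·CA·DA·CA·BB·BB·BB·BB·BB·BB·BB·BB·BB·BB·BB·BB·BB·BB·BB·BB
    A ↦ CA
    B ↦ DD
    C ↦ DA
    D ↦ BB

A->CA, B->DD, C->DA, D->BB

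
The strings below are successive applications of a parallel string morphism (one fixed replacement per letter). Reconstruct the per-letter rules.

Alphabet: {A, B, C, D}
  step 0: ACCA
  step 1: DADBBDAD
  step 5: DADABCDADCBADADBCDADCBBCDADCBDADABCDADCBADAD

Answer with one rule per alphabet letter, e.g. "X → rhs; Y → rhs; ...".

  step 0 ⇒ step 1: ACCA ⇒ DAD·B·B·DAD
    A ↦ DAD
    C ↦ B
    B ↦ A  (constrained at step 1)
    D ↦ C  (constrained at step 1)

A->DAD, B->A, C->B, D->C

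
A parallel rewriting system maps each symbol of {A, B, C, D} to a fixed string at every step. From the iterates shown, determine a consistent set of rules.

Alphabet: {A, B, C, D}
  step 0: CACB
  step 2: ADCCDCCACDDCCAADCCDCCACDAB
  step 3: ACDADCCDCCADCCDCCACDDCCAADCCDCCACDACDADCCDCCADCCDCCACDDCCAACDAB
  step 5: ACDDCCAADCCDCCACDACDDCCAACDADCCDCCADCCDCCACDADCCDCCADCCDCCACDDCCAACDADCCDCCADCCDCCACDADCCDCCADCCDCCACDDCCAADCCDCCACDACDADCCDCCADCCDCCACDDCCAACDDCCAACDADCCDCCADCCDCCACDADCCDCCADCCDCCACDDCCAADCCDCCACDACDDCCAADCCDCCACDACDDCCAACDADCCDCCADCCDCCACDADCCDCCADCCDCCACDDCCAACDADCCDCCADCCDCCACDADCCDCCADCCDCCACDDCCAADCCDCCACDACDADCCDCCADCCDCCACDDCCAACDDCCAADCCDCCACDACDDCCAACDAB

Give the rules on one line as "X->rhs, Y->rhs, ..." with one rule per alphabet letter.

A->ACD, B->AB, C->DCC, D->A

  step 2 ⇒ step 3: ADCCDCCACDDCCAADCCDCCACDAB ⇒ ACD·A·DCC·DCC·A·DCC·DCC·ACD·DCC·A·A·DCC·DCC·ACD·ACD·A·DCC·DCC·A·DCC·DCC·ACD·DCC·A·ACD·AB
    A ↦ ACD
    B ↦ AB
    C ↦ DCC
    D ↦ A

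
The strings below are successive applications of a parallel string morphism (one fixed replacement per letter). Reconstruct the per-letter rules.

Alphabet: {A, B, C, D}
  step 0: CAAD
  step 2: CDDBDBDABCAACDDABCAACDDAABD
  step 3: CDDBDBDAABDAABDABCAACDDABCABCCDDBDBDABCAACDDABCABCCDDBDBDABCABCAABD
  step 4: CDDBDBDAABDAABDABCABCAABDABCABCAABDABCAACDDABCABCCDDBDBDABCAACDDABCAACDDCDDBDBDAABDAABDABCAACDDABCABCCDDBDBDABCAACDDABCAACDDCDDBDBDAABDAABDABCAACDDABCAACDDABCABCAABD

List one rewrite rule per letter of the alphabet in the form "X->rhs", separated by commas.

  step 3 ⇒ step 4: CDDBDBDAABDAABDABCAACDDABCABCCDDBDBDABCAACDDABCABCCDDBDBDABCABCAABD ⇒ CDD·BD·BD·AA·BD·AA·BD·ABC·ABC·AA·BD·ABC·ABC·AA·BD·ABC·AA·CDD·ABC·ABC·CDD·BD·BD·ABC·AA·CDD·ABC·AA·CDD·CDD·BD·BD·AA·BD·AA·BD·ABC·AA·CDD·ABC·ABC·CDD·BD·BD·ABC·AA·CDD·ABC·AA·CDD·CDD·BD·BD·AA·BD·AA·BD·ABC·AA·CDD·ABC·AA·CDD·ABC·ABC·AA·BD
    A ↦ ABC
    B ↦ AA
    C ↦ CDD
    D ↦ BD

A->ABC, B->AA, C->CDD, D->BD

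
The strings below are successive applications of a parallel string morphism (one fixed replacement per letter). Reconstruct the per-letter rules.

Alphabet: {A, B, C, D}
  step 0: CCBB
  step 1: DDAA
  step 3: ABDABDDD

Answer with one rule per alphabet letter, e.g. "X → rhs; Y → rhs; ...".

A->C, B->A, C->D, D->BD

  step 0 ⇒ step 1: CCBB ⇒ D·D·A·A
    B ↦ A
    C ↦ D
    A ↦ C  (constrained at step 1)
    D ↦ BD  (constrained at step 1)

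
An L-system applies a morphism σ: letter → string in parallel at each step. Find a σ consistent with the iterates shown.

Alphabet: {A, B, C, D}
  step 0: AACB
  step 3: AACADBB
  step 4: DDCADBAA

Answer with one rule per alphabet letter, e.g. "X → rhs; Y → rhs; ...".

  step 3 ⇒ step 4: AACADBB ⇒ D·D·CA·D·B·A·A
    A ↦ D
    B ↦ A
    C ↦ CA
    D ↦ B

A->D, B->A, C->CA, D->B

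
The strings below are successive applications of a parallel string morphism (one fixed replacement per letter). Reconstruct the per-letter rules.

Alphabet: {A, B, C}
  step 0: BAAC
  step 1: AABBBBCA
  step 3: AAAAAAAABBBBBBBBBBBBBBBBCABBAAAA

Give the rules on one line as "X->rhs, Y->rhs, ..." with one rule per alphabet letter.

  step 0 ⇒ step 1: BAAC ⇒ AA·BB·BB·CA
    A ↦ BB
    B ↦ AA
    C ↦ CA

A->BB, B->AA, C->CA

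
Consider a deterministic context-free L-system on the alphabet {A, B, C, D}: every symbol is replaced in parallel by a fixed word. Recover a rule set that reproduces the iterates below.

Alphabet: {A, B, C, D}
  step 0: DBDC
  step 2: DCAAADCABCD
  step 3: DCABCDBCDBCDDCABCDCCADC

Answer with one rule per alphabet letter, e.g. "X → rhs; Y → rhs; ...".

  step 2 ⇒ step 3: DCAAADCABCD ⇒ DC·A·BCD·BCD·BCD·DC·A·BCD·CC·A·DC
    A ↦ BCD
    B ↦ CC
    C ↦ A
    D ↦ DC

A->BCD, B->CC, C->A, D->DC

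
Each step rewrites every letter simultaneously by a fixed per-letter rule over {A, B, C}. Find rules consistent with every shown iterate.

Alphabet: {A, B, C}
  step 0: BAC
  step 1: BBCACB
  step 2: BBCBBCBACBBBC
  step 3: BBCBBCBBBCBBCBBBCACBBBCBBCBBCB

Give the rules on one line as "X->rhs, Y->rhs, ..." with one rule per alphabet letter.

A->AC, B->BBC, C->B

  step 2 ⇒ step 3: BBCBBCBACBBBC ⇒ BBC·BBC·B·BBC·BBC·B·BBC·AC·B·BBC·BBC·BBC·B
    A ↦ AC
    B ↦ BBC
    C ↦ B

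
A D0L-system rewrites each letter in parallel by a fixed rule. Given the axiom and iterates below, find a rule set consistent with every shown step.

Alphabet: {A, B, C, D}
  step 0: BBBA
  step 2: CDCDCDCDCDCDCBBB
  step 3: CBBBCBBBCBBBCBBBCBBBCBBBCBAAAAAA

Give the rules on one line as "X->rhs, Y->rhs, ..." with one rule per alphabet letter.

A->CD, B->AA, C->CB, D->BB

  step 2 ⇒ step 3: CDCDCDCDCDCDCBBB ⇒ CB·BB·CB·BB·CB·BB·CB·BB·CB·BB·CB·BB·CB·AA·AA·AA
    B ↦ AA
    C ↦ CB
    D ↦ BB
    A ↦ CD  (constrained at step 0)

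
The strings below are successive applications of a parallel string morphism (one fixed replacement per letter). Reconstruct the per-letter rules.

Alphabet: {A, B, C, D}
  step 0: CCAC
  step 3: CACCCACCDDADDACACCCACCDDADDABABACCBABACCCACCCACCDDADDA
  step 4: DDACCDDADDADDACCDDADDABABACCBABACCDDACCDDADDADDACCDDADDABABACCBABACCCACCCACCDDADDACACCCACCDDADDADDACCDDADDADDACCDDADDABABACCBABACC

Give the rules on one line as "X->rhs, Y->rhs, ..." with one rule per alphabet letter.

  step 3 ⇒ step 4: CACCCACCDDADDACACCCACCDDADDABABACCBABACCCACCCACCDDADDA ⇒ DDA·CC·DDA·DDA·DDA·CC·DDA·DDA·BA·BA·CC·BA·BA·CC·DDA·CC·DDA·DDA·DDA·CC·DDA·DDA·BA·BA·CC·BA·BA·CC·CA·CC·CA·CC·DDA·DDA·CA·CC·CA·CC·DDA·DDA·DDA·CC·DDA·DDA·DDA·CC·DDA·DDA·BA·BA·CC·BA·BA·CC
    A ↦ CC
    B ↦ CA
    C ↦ DDA
    D ↦ BA

A->CC, B->CA, C->DDA, D->BA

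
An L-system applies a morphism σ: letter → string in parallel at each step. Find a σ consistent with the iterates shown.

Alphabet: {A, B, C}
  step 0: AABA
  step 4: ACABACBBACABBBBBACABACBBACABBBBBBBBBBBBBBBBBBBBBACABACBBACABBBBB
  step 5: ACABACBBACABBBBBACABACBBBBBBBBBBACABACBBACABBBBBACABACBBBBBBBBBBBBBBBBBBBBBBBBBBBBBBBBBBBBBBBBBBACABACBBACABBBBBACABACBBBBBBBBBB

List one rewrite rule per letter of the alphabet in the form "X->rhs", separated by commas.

A->AC, B->BB, C->AB

  step 4 ⇒ step 5: ACABACBBACABBBBBACABACBBACABBBBBBBBBBBBBBBBBBBBBACABACBBACABBBBB ⇒ AC·AB·AC·BB·AC·AB·BB·BB·AC·AB·AC·BB·BB·BB·BB·BB·AC·AB·AC·BB·AC·AB·BB·BB·AC·AB·AC·BB·BB·BB·BB·BB·BB·BB·BB·BB·BB·BB·BB·BB·BB·BB·BB·BB·BB·BB·BB·BB·AC·AB·AC·BB·AC·AB·BB·BB·AC·AB·AC·BB·BB·BB·BB·BB
    A ↦ AC
    B ↦ BB
    C ↦ AB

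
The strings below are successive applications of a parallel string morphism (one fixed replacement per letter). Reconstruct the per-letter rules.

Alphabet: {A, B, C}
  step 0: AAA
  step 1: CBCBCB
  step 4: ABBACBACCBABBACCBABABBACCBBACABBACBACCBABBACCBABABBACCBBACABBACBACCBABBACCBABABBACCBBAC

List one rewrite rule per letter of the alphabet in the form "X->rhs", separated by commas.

A->CB, B->BAC, C->AB

  step 0 ⇒ step 1: AAA ⇒ CB·CB·CB
    A ↦ CB
    B ↦ BAC  (constrained at step 1)
    C ↦ AB  (constrained at step 1)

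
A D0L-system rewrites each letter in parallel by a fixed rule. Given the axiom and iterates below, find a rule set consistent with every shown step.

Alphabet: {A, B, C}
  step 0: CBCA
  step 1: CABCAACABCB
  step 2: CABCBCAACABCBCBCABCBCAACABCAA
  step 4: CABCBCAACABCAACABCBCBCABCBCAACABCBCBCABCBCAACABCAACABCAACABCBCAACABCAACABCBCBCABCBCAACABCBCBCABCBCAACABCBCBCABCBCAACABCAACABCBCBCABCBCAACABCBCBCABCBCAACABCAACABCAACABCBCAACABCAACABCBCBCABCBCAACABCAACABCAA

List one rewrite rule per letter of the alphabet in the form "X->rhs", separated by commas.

  step 1 ⇒ step 2: CABCAACABCB ⇒ CAB·CB·CAA·CAB·CB·CB·CAB·CB·CAA·CAB·CAA
    A ↦ CB
    B ↦ CAA
    C ↦ CAB

A->CB, B->CAA, C->CAB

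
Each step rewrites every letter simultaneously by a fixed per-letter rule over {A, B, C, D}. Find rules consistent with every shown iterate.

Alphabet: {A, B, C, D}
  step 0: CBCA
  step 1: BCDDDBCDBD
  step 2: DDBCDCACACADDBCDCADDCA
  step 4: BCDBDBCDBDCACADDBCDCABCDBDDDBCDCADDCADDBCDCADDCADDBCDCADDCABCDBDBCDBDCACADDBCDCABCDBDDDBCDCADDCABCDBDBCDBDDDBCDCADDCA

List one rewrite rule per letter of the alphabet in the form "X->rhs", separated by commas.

  step 1 ⇒ step 2: BCDDDBCDBD ⇒ DD·BCD·CA·CA·CA·DD·BCD·CA·DD·CA
    B ↦ DD
    C ↦ BCD
    D ↦ CA
  step 0 ⇒ step 1: CBCA ⇒ BCD·DD·BCD·BD
    A ↦ BD

A->BD, B->DD, C->BCD, D->CA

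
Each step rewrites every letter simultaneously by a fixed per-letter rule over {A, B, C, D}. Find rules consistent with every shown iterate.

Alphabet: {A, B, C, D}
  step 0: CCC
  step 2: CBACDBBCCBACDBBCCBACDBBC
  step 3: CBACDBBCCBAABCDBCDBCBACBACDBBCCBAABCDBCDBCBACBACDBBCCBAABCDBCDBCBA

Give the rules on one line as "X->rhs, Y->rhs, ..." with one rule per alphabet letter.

A->BC, B->CDB, C->CBA, D->AB

  step 2 ⇒ step 3: CBACDBBCCBACDBBCCBACDBBC ⇒ CBA·CDB·BC·CBA·AB·CDB·CDB·CBA·CBA·CDB·BC·CBA·AB·CDB·CDB·CBA·CBA·CDB·BC·CBA·AB·CDB·CDB·CBA
    A ↦ BC
    B ↦ CDB
    C ↦ CBA
    D ↦ AB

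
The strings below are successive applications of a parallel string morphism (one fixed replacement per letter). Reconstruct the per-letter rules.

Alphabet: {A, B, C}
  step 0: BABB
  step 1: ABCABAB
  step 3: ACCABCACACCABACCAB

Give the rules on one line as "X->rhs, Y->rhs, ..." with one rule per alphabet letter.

A->C, B->AB, C->AC

  step 0 ⇒ step 1: BABB ⇒ AB·C·AB·AB
    A ↦ C
    B ↦ AB
    C ↦ AC  (constrained at step 1)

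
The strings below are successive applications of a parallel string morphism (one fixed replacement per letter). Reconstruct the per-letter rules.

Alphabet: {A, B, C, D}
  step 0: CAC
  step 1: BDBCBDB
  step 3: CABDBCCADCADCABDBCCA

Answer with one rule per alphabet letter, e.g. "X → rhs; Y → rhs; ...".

  step 0 ⇒ step 1: CAC ⇒ BDB·C·BDB
    A ↦ C
    C ↦ BDB
    B ↦ D  (constrained at step 1)
    D ↦ CA  (constrained at step 1)

A->C, B->D, C->BDB, D->CA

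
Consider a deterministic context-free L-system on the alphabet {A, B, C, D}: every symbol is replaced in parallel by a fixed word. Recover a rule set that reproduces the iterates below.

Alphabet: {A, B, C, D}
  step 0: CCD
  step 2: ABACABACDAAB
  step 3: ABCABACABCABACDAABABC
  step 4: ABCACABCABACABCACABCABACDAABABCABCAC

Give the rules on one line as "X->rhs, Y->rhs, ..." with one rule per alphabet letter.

  step 3 ⇒ step 4: ABCABACABCABACDAABABC ⇒ AB·C·AC·AB·C·AB·AC·AB·C·AC·AB·C·AB·AC·DA·AB·AB·C·AB·C·AC
    A ↦ AB
    B ↦ C
    C ↦ AC
    D ↦ DA

A->AB, B->C, C->AC, D->DA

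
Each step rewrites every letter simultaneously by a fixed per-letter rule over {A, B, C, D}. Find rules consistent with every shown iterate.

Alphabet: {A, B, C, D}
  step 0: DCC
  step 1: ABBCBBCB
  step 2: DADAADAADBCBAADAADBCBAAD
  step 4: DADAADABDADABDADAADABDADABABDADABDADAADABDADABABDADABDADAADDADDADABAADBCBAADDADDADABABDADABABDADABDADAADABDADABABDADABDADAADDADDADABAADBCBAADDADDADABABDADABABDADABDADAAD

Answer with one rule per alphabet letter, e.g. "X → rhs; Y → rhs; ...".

  step 1 ⇒ step 2: ABBCBBCB ⇒ DAD·AAD·AAD·BCB·AAD·AAD·BCB·AAD
    A ↦ DAD
    B ↦ AAD
    C ↦ BCB
  step 0 ⇒ step 1: DCC ⇒ AB·BCB·BCB
    D ↦ AB

A->DAD, B->AAD, C->BCB, D->AB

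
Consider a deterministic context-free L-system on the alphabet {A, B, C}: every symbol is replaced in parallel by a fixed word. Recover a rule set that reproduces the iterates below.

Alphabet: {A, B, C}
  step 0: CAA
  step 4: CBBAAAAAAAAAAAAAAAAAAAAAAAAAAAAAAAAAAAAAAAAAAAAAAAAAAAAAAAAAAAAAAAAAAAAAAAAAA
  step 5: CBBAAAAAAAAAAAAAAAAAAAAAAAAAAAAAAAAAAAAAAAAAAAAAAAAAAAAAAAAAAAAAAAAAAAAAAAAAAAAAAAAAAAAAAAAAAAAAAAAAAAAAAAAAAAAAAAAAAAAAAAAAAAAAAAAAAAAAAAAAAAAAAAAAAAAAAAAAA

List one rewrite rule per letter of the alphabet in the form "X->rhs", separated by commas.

  step 4 ⇒ step 5: CBBAAAAAAAAAAAAAAAAAAAAAAAAAAAAAAAAAAAAAAAAAAAAAAAAAAAAAAAAAAAAAAAAAAAAAAAAAA ⇒ CBB·AAA·AAA·AA·AA·AA·AA·AA·AA·AA·AA·AA·AA·AA·AA·AA·AA·AA·AA·AA·AA·AA·AA·AA·AA·AA·AA·AA·AA·AA·AA·AA·AA·AA·AA·AA·AA·AA·AA·AA·AA·AA·AA·AA·AA·AA·AA·AA·AA·AA·AA·AA·AA·AA·AA·AA·AA·AA·AA·AA·AA·AA·AA·AA·AA·AA·AA·AA·AA·AA·AA·AA·AA·AA·AA·AA·AA
    A ↦ AA
    B ↦ AAA
    C ↦ CBB

A->AA, B->AAA, C->CBB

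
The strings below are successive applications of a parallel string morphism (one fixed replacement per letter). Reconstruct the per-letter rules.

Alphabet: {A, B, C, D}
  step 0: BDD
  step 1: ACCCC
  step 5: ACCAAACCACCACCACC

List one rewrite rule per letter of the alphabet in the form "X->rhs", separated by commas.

  step 0 ⇒ step 1: BDD ⇒ A·CC·CC
    B ↦ A
    D ↦ CC
    A ↦ BD  (constrained at step 1)
    C ↦ B  (constrained at step 1)

A->BD, B->A, C->B, D->CC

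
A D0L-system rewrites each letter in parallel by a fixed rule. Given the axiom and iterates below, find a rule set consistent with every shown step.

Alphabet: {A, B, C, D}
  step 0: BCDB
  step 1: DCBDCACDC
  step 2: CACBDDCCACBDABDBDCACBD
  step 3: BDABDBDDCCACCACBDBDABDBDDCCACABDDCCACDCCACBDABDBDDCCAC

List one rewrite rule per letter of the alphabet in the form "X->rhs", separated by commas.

A->ABD, B->DC, C->BD, D->CAC

  step 2 ⇒ step 3: CACBDDCCACBDABDBDCACBD ⇒ BD·ABD·BD·DC·CAC·CAC·BD·BD·ABD·BD·DC·CAC·ABD·DC·CAC·DC·CAC·BD·ABD·BD·DC·CAC
    A ↦ ABD
    B ↦ DC
    C ↦ BD
    D ↦ CAC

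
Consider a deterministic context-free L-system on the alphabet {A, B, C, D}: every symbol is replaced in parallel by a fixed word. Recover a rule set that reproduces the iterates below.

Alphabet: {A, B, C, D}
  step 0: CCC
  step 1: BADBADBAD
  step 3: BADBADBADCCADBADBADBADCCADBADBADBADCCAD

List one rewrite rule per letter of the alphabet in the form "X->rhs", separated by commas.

  step 0 ⇒ step 1: CCC ⇒ BAD·BAD·BAD
    C ↦ BAD
    A ↦ CC  (constrained at step 1)
    B ↦ C  (constrained at step 1)
    D ↦ AD  (constrained at step 1)

A->CC, B->C, C->BAD, D->AD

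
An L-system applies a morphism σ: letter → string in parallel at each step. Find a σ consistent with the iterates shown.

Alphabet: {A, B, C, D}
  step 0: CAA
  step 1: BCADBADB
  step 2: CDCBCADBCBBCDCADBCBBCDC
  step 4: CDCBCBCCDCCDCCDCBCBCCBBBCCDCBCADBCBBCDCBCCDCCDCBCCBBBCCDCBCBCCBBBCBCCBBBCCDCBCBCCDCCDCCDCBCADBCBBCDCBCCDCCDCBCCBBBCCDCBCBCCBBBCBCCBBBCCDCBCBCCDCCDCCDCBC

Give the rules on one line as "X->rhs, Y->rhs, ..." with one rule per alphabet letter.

  step 1 ⇒ step 2: BCADBADB ⇒ CDC·BC·ADB·CBB·CDC·ADB·CBB·CDC
    A ↦ ADB
    B ↦ CDC
    C ↦ BC
    D ↦ CBB

A->ADB, B->CDC, C->BC, D->CBB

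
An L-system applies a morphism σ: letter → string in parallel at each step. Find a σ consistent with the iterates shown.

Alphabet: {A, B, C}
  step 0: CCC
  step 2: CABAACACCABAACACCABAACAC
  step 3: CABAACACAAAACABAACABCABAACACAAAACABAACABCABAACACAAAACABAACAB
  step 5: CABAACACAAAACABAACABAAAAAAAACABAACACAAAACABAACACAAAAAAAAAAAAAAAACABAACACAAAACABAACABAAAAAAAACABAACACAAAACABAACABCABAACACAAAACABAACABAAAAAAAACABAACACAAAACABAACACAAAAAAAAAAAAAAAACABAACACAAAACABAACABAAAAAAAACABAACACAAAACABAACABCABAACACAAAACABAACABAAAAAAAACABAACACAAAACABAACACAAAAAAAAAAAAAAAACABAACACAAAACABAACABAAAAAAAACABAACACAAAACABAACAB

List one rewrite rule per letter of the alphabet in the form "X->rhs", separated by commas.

A->AA, B->CAC, C->CAB

  step 2 ⇒ step 3: CABAACACCABAACACCABAACAC ⇒ CAB·AA·CAC·AA·AA·CAB·AA·CAB·CAB·AA·CAC·AA·AA·CAB·AA·CAB·CAB·AA·CAC·AA·AA·CAB·AA·CAB
    A ↦ AA
    B ↦ CAC
    C ↦ CAB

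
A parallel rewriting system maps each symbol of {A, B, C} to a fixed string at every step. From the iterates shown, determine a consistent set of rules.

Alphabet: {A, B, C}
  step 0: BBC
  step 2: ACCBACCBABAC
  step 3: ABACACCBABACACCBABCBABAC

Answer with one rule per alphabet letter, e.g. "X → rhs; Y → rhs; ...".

  step 2 ⇒ step 3: ACCBACCBABAC ⇒ AB·AC·AC·CB·AB·AC·AC·CB·AB·CB·AB·AC
    A ↦ AB
    B ↦ CB
    C ↦ AC

A->AB, B->CB, C->AC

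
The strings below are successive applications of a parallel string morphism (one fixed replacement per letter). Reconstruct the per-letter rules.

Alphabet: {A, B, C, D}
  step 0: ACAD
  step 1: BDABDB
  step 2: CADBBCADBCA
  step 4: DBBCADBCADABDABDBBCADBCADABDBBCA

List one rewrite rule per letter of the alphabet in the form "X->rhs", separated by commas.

  step 1 ⇒ step 2: BDABDB ⇒ CA·DB·B·CA·DB·CA
    A ↦ B
    B ↦ CA
    D ↦ DB
  step 0 ⇒ step 1: ACAD ⇒ B·DA·B·DB
    C ↦ DA

A->B, B->CA, C->DA, D->DB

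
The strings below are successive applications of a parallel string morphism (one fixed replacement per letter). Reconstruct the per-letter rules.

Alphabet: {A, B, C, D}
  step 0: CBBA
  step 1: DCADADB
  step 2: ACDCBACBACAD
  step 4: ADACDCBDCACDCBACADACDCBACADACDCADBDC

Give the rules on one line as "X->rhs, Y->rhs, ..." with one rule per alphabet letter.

A->B, B->AD, C->DC, D->AC

  step 1 ⇒ step 2: DCADADB ⇒ AC·DC·B·AC·B·AC·AD
    A ↦ B
    B ↦ AD
    C ↦ DC
    D ↦ AC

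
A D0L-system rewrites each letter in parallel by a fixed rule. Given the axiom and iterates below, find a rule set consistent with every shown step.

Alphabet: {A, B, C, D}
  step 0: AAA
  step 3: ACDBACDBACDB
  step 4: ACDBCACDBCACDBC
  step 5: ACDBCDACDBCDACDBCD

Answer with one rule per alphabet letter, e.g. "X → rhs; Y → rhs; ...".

A->AC, B->C, C->D, D->B

  step 4 ⇒ step 5: ACDBCACDBCACDBC ⇒ AC·D·B·C·D·AC·D·B·C·D·AC·D·B·C·D
    A ↦ AC
    B ↦ C
    C ↦ D
    D ↦ B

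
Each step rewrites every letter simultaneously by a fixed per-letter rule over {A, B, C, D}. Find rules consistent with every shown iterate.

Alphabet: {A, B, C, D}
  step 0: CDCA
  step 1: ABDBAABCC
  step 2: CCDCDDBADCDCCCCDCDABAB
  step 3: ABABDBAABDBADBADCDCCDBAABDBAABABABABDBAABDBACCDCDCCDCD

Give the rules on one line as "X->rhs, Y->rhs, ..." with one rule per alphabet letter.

A->CC, B->DCD, C->AB, D->DBA

  step 2 ⇒ step 3: CCDCDDBADCDCCCCDCDABAB ⇒ AB·AB·DBA·AB·DBA·DBA·DCD·CC·DBA·AB·DBA·AB·AB·AB·AB·DBA·AB·DBA·CC·DCD·CC·DCD
    A ↦ CC
    B ↦ DCD
    C ↦ AB
    D ↦ DBA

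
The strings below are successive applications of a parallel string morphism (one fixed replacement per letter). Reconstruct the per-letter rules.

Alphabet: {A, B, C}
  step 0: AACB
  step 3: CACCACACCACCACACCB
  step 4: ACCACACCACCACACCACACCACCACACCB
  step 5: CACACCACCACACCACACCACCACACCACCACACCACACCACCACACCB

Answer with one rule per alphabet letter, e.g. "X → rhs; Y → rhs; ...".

  step 4 ⇒ step 5: ACCACACCACCACACCACACCACCACACCB ⇒ C·AC·AC·C·AC·C·AC·AC·C·AC·AC·C·AC·C·AC·AC·C·AC·C·AC·AC·C·AC·AC·C·AC·C·AC·AC·CB
    A ↦ C
    B ↦ CB
    C ↦ AC

A->C, B->CB, C->AC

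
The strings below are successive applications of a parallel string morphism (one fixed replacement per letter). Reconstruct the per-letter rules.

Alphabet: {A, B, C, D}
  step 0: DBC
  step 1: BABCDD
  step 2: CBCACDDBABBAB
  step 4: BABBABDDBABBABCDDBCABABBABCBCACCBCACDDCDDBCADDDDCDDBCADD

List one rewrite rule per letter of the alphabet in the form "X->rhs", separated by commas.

A->BCA, B->C, C->DD, D->BAB

  step 1 ⇒ step 2: BABCDD ⇒ C·BCA·C·DD·BAB·BAB
    A ↦ BCA
    B ↦ C
    C ↦ DD
    D ↦ BAB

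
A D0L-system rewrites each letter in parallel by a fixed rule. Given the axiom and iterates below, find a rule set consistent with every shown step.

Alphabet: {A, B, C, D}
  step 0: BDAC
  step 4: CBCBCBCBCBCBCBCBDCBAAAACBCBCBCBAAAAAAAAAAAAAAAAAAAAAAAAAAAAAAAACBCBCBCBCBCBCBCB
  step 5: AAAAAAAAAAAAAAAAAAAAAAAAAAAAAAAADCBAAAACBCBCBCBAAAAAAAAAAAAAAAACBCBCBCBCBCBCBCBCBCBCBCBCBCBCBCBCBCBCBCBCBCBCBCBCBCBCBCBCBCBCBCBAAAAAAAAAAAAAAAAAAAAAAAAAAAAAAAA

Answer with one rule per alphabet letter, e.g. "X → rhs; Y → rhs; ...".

  step 4 ⇒ step 5: CBCBCBCBCBCBCBCBDCBAAAACBCBCBCBAAAAAAAAAAAAAAAAAAAAAAAAAAAAAAAACBCBCBCBCBCBCBCB ⇒ AA·AA·AA·AA·AA·AA·AA·AA·AA·AA·AA·AA·AA·AA·AA·AA·DCB·AA·AA·CB·CB·CB·CB·AA·AA·AA·AA·AA·AA·AA·AA·CB·CB·CB·CB·CB·CB·CB·CB·CB·CB·CB·CB·CB·CB·CB·CB·CB·CB·CB·CB·CB·CB·CB·CB·CB·CB·CB·CB·CB·CB·CB·CB·AA·AA·AA·AA·AA·AA·AA·AA·AA·AA·AA·AA·AA·AA·AA·AA
    A ↦ CB
    B ↦ AA
    C ↦ AA
    D ↦ DCB

A->CB, B->AA, C->AA, D->DCB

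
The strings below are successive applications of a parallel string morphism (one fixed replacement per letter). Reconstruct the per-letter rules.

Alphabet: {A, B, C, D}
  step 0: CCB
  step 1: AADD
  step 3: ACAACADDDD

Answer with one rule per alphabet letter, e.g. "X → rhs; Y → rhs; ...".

A->CA, B->DD, C->A, D->B

  step 0 ⇒ step 1: CCB ⇒ A·A·DD
    B ↦ DD
    C ↦ A
    A ↦ CA  (constrained at step 1)
    D ↦ B  (constrained at step 1)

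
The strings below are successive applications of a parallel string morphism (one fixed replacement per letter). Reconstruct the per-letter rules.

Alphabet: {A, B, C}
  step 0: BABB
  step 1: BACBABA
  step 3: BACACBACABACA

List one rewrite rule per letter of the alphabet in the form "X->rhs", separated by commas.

A->C, B->BA, C->A

  step 0 ⇒ step 1: BABB ⇒ BA·C·BA·BA
    A ↦ C
    B ↦ BA
    C ↦ A  (constrained at step 1)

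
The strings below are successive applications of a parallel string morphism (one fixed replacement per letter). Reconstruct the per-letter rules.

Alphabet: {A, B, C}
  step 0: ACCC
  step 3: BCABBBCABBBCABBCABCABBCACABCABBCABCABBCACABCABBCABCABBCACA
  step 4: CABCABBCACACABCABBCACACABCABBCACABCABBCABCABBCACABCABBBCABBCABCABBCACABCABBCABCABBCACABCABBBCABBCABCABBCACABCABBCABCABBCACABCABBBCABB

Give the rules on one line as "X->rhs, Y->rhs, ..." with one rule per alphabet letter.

A->BB, B->CA, C->BCA

  step 3 ⇒ step 4: BCABBBCABBBCABBCABCABBCACABCABBCABCABBCACABCABBCABCABBCACA ⇒ CA·BCA·BB·CA·CA·CA·BCA·BB·CA·CA·CA·BCA·BB·CA·CA·BCA·BB·CA·BCA·BB·CA·CA·BCA·BB·BCA·BB·CA·BCA·BB·CA·CA·BCA·BB·CA·BCA·BB·CA·CA·BCA·BB·BCA·BB·CA·BCA·BB·CA·CA·BCA·BB·CA·BCA·BB·CA·CA·BCA·BB·BCA·BB
    A ↦ BB
    B ↦ CA
    C ↦ BCA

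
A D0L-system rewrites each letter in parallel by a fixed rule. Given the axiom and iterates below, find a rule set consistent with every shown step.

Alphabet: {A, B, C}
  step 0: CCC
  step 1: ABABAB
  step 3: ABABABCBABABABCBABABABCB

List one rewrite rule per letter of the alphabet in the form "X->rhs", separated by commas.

  step 0 ⇒ step 1: CCC ⇒ AB·AB·AB
    C ↦ AB
    A ↦ CC  (constrained at step 1)
    B ↦ CB  (constrained at step 1)

A->CC, B->CB, C->AB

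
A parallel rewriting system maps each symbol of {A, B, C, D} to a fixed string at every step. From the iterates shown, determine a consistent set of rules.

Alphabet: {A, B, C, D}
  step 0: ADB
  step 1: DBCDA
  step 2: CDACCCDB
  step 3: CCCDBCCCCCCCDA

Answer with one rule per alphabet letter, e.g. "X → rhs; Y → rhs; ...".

A->DB, B->DA, C->CC, D->C

  step 2 ⇒ step 3: CDACCCDB ⇒ CC·C·DB·CC·CC·CC·C·DA
    A ↦ DB
    B ↦ DA
    C ↦ CC
    D ↦ C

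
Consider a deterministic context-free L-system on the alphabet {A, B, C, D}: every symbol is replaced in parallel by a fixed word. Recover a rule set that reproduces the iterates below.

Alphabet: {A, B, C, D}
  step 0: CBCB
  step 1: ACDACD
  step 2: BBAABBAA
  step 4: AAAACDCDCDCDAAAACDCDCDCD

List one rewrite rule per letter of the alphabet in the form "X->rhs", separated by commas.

A->BB, B->CD, C->A, D->A

  step 1 ⇒ step 2: ACDACD ⇒ BB·A·A·BB·A·A
    A ↦ BB
    C ↦ A
    D ↦ A
  step 0 ⇒ step 1: CBCB ⇒ A·CD·A·CD
    B ↦ CD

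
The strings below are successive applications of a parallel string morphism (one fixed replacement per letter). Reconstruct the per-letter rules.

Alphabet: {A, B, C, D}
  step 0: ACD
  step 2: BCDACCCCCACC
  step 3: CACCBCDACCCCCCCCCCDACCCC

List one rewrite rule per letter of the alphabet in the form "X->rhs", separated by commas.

A->DA, B->CA, C->CC, D->BC

  step 2 ⇒ step 3: BCDACCCCCACC ⇒ CA·CC·BC·DA·CC·CC·CC·CC·CC·DA·CC·CC
    A ↦ DA
    B ↦ CA
    C ↦ CC
    D ↦ BC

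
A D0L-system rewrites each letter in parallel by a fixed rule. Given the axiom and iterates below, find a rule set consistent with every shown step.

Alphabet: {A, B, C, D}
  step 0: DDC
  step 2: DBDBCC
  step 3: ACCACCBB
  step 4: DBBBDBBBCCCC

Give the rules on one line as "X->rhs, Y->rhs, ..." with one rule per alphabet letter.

  step 3 ⇒ step 4: ACCACCBB ⇒ DB·B·B·DB·B·B·CC·CC
    A ↦ DB
    B ↦ CC
    C ↦ B
  step 2 ⇒ step 3: DBDBCC ⇒ A·CC·A·CC·B·B
    D ↦ A

A->DB, B->CC, C->B, D->A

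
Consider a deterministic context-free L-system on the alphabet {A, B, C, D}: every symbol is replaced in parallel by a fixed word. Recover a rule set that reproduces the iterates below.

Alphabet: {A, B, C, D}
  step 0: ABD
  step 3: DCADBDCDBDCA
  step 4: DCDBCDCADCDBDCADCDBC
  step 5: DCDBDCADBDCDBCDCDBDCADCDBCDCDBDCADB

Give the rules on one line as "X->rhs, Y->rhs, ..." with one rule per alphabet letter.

  step 4 ⇒ step 5: DCDBCDCADCDBDCADCDBC ⇒ DC·DB·DC·A·DB·DC·DB·C·DC·DB·DC·A·DC·DB·C·DC·DB·DC·A·DB
    A ↦ C
    B ↦ A
    C ↦ DB
    D ↦ DC

A->C, B->A, C->DB, D->DC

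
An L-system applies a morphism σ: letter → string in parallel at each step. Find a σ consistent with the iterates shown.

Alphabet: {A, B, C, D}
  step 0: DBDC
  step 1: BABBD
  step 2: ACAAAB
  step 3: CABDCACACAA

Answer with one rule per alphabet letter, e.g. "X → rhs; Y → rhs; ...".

  step 2 ⇒ step 3: ACAAAB ⇒ CA·BD·CA·CA·CA·A
    A ↦ CA
    B ↦ A
    C ↦ BD
  step 0 ⇒ step 1: DBDC ⇒ B·A·B·BD
    D ↦ B

A->CA, B->A, C->BD, D->B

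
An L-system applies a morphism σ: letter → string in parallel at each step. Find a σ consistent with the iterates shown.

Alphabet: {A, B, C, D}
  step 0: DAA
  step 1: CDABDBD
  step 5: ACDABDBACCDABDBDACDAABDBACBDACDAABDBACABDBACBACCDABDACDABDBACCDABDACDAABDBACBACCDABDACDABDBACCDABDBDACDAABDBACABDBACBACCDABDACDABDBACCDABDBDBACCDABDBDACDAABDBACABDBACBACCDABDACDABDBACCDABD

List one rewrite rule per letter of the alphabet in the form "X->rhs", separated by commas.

A->BD, B->A, C->BAC, D->CDA

  step 0 ⇒ step 1: DAA ⇒ CDA·BD·BD
    A ↦ BD
    D ↦ CDA
    B ↦ A  (constrained at step 1)
    C ↦ BAC  (constrained at step 1)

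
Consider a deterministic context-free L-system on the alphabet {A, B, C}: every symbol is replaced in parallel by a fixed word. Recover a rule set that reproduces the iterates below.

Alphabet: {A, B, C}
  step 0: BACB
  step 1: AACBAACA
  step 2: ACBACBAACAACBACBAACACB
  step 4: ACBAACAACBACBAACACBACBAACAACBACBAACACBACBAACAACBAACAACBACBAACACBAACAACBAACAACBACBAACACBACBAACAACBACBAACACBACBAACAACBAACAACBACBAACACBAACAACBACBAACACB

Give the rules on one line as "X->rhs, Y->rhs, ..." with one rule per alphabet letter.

  step 1 ⇒ step 2: AACBAACA ⇒ ACB·ACB·AAC·A·ACB·ACB·AAC·ACB
    A ↦ ACB
    B ↦ A
    C ↦ AAC

A->ACB, B->A, C->AAC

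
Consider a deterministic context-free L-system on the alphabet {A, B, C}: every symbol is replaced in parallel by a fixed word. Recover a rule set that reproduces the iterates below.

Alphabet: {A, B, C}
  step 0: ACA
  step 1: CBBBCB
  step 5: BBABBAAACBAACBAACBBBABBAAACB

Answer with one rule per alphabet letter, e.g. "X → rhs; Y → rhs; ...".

  step 0 ⇒ step 1: ACA ⇒ CB·BB·CB
    A ↦ CB
    C ↦ BB
    B ↦ A  (constrained at step 1)

A->CB, B->A, C->BB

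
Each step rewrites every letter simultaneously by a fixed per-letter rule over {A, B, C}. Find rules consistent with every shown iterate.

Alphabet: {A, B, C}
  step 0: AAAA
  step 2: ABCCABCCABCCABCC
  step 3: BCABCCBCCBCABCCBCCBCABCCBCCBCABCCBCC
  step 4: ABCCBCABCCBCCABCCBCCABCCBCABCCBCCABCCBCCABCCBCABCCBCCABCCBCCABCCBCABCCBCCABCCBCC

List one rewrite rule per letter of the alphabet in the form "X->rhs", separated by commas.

  step 3 ⇒ step 4: BCABCCBCCBCABCCBCCBCABCCBCCBCABCCBCC ⇒ A·BCC·BC·A·BCC·BCC·A·BCC·BCC·A·BCC·BC·A·BCC·BCC·A·BCC·BCC·A·BCC·BC·A·BCC·BCC·A·BCC·BCC·A·BCC·BC·A·BCC·BCC·A·BCC·BCC
    A ↦ BC
    B ↦ A
    C ↦ BCC

A->BC, B->A, C->BCC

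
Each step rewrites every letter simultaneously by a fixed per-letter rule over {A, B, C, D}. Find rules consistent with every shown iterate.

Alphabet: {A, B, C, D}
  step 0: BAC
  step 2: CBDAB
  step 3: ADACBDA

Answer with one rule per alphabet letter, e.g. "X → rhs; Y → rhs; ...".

  step 2 ⇒ step 3: CBDAB ⇒ A·DA·C·B·DA
    A ↦ B
    B ↦ DA
    C ↦ A
    D ↦ C

A->B, B->DA, C->A, D->C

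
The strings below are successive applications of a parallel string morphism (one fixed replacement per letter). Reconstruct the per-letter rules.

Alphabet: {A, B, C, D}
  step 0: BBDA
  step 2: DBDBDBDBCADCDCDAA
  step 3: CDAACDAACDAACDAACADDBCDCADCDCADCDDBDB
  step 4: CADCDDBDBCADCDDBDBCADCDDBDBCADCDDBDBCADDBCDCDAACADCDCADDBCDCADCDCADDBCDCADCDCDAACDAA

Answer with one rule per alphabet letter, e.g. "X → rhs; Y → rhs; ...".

  step 3 ⇒ step 4: CDAACDAACDAACDAACADDBCDCADCDCADCDDBDB ⇒ CAD·CD·DB·DB·CAD·CD·DB·DB·CAD·CD·DB·DB·CAD·CD·DB·DB·CAD·DB·CD·CD·AA·CAD·CD·CAD·DB·CD·CAD·CD·CAD·DB·CD·CAD·CD·CD·AA·CD·AA
    A ↦ DB
    B ↦ AA
    C ↦ CAD
    D ↦ CD

A->DB, B->AA, C->CAD, D->CD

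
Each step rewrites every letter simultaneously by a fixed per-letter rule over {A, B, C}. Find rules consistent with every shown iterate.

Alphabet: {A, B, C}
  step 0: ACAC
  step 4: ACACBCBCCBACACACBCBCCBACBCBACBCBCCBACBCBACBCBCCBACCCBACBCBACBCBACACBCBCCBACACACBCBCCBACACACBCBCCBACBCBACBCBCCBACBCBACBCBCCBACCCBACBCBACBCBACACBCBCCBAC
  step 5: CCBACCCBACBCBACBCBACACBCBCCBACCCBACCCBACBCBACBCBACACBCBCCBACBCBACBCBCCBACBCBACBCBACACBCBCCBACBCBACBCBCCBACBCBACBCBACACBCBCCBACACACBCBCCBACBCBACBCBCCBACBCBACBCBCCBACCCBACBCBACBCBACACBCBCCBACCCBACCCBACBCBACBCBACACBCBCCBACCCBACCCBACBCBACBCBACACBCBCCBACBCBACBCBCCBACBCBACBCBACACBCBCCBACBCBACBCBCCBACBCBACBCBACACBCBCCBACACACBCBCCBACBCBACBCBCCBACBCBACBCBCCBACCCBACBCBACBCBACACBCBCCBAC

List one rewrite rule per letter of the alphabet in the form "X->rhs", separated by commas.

A->CCB, B->BCB, C->AC

  step 4 ⇒ step 5: ACACBCBCCBACACACBCBCCBACBCBACBCBCCBACBCBACBCBCCBACCCBACBCBACBCBACACBCBCCBACACACBCBCCBACACACBCBCCBACBCBACBCBCCBACBCBACBCBCCBACCCBACBCBACBCBACACBCBCCBAC ⇒ CCB·AC·CCB·AC·BCB·AC·BCB·AC·AC·BCB·CCB·AC·CCB·AC·CCB·AC·BCB·AC·BCB·AC·AC·BCB·CCB·AC·BCB·AC·BCB·CCB·AC·BCB·AC·BCB·AC·AC·BCB·CCB·AC·BCB·AC·BCB·CCB·AC·BCB·AC·BCB·AC·AC·BCB·CCB·AC·AC·AC·BCB·CCB·AC·BCB·AC·BCB·CCB·AC·BCB·AC·BCB·CCB·AC·CCB·AC·BCB·AC·BCB·AC·AC·BCB·CCB·AC·CCB·AC·CCB·AC·BCB·AC·BCB·AC·AC·BCB·CCB·AC·CCB·AC·CCB·AC·BCB·AC·BCB·AC·AC·BCB·CCB·AC·BCB·AC·BCB·CCB·AC·BCB·AC·BCB·AC·AC·BCB·CCB·AC·BCB·AC·BCB·CCB·AC·BCB·AC·BCB·AC·AC·BCB·CCB·AC·AC·AC·BCB·CCB·AC·BCB·AC·BCB·CCB·AC·BCB·AC·BCB·CCB·AC·CCB·AC·BCB·AC·BCB·AC·AC·BCB·CCB·AC
    A ↦ CCB
    B ↦ BCB
    C ↦ AC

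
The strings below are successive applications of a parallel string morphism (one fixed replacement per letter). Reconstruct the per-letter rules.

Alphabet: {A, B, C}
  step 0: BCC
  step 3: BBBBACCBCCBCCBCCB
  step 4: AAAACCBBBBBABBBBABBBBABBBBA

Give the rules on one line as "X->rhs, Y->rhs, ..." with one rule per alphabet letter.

A->CCB, B->A, C->BB

  step 3 ⇒ step 4: BBBBACCBCCBCCBCCB ⇒ A·A·A·A·CCB·BB·BB·A·BB·BB·A·BB·BB·A·BB·BB·A
    A ↦ CCB
    B ↦ A
    C ↦ BB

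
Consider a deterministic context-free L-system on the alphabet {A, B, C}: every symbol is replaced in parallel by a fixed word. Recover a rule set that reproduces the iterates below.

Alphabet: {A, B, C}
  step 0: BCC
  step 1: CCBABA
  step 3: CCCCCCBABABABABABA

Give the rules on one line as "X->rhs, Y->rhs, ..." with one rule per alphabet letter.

A->C, B->CC, C->BA

  step 0 ⇒ step 1: BCC ⇒ CC·BA·BA
    B ↦ CC
    C ↦ BA
    A ↦ C  (constrained at step 1)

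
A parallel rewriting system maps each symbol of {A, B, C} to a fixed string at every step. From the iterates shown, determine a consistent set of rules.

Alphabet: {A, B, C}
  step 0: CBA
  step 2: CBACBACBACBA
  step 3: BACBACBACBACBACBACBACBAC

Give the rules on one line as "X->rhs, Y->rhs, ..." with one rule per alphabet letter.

A->C, B->CBA, C->BA

  step 2 ⇒ step 3: CBACBACBACBA ⇒ BA·CBA·C·BA·CBA·C·BA·CBA·C·BA·CBA·C
    A ↦ C
    B ↦ CBA
    C ↦ BA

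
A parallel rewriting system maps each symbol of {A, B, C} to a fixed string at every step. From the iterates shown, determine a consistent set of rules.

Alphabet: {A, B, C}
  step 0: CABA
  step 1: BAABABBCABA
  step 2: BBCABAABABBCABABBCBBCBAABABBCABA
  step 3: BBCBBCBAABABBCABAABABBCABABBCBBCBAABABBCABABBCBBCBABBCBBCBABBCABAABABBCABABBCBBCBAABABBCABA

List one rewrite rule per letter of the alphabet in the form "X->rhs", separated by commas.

A->ABA, B->BBC, C->BA

  step 2 ⇒ step 3: BBCABAABABBCABABBCBBCBAABABBCABA ⇒ BBC·BBC·BA·ABA·BBC·ABA·ABA·BBC·ABA·BBC·BBC·BA·ABA·BBC·ABA·BBC·BBC·BA·BBC·BBC·BA·BBC·ABA·ABA·BBC·ABA·BBC·BBC·BA·ABA·BBC·ABA
    A ↦ ABA
    B ↦ BBC
    C ↦ BA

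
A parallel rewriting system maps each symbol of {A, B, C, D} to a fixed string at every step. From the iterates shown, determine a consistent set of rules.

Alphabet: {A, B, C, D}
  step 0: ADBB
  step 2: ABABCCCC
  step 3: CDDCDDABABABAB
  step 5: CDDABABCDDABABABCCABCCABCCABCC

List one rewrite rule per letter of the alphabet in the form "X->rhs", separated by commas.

  step 2 ⇒ step 3: ABABCCCC ⇒ C·DD·C·DD·AB·AB·AB·AB
    A ↦ C
    B ↦ DD
    C ↦ AB
    D ↦ C  (constrained at step 0)

A->C, B->DD, C->AB, D->C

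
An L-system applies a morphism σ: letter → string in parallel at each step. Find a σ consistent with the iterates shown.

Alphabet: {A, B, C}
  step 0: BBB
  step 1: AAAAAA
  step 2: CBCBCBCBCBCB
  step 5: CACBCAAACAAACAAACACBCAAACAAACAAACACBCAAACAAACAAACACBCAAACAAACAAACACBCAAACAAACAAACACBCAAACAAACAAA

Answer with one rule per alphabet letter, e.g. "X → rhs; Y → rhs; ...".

  step 1 ⇒ step 2: AAAAAA ⇒ CB·CB·CB·CB·CB·CB
    A ↦ CB
  step 0 ⇒ step 1: BBB ⇒ AA·AA·AA
    B ↦ AA
    C ↦ CA  (constrained at step 2)

A->CB, B->AA, C->CA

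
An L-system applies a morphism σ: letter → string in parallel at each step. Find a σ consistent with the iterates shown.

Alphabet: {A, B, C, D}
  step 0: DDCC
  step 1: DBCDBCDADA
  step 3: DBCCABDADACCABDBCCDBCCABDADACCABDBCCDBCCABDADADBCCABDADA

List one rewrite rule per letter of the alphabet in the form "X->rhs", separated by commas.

A->C, B->CAB, C->DA, D->DBC

  step 0 ⇒ step 1: DDCC ⇒ DBC·DBC·DA·DA
    C ↦ DA
    D ↦ DBC
    A ↦ C  (constrained at step 1)
    B ↦ CAB  (constrained at step 1)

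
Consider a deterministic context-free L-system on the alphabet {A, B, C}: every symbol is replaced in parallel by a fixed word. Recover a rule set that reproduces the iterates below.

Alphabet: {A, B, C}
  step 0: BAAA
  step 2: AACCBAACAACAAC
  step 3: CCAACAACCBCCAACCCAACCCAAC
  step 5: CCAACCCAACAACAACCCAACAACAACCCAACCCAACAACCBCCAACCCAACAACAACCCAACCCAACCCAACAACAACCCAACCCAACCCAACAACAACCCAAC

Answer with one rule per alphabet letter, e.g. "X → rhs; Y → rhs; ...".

  step 2 ⇒ step 3: AACCBAACAACAAC ⇒ C·C·AAC·AAC·CB·C·C·AAC·C·C·AAC·C·C·AAC
    A ↦ C
    B ↦ CB
    C ↦ AAC

A->C, B->CB, C->AAC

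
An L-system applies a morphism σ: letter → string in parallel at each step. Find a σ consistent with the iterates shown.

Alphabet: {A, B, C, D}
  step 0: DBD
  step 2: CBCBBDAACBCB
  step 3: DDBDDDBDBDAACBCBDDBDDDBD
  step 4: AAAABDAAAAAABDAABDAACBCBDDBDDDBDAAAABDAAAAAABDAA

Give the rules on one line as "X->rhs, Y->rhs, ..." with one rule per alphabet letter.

A->CB, B->BD, C->DD, D->AA

  step 3 ⇒ step 4: DDBDDDBDBDAACBCBDDBDDDBD ⇒ AA·AA·BD·AA·AA·AA·BD·AA·BD·AA·CB·CB·DD·BD·DD·BD·AA·AA·BD·AA·AA·AA·BD·AA
    A ↦ CB
    B ↦ BD
    C ↦ DD
    D ↦ AA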